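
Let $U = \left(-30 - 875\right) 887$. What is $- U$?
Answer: $802735$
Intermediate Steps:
$U = -802735$ ($U = \left(-905\right) 887 = -802735$)
$- U = \left(-1\right) \left(-802735\right) = 802735$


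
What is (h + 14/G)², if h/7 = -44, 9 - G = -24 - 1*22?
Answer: 286489476/3025 ≈ 94707.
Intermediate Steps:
G = 55 (G = 9 - (-24 - 1*22) = 9 - (-24 - 22) = 9 - 1*(-46) = 9 + 46 = 55)
h = -308 (h = 7*(-44) = -308)
(h + 14/G)² = (-308 + 14/55)² = (-16926/55)² = 286489476/3025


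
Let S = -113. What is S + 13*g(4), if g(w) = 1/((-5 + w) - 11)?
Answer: -1369/12 ≈ -114.08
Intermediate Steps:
g(w) = 1/(-16 + w)
S + 13*g(4) = -113 + 13/(-16 + 4) = -113 + 13/(-12) = -113 + 13*(-1/12) = -113 - 13/12 = -1369/12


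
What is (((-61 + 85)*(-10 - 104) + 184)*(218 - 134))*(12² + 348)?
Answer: -105469056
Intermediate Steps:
(((-61 + 85)*(-10 - 104) + 184)*(218 - 134))*(12² + 348) = ((24*(-114) + 184)*84)*(144 + 348) = ((-2736 + 184)*84)*492 = -2552*84*492 = -214368*492 = -105469056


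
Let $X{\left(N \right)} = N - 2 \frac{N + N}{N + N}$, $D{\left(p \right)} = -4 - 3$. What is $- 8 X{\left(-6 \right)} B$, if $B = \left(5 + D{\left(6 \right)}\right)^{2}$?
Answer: $256$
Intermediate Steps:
$D{\left(p \right)} = -7$ ($D{\left(p \right)} = -4 - 3 = -7$)
$X{\left(N \right)} = -2 + N$ ($X{\left(N \right)} = N - 2 \frac{2 N}{2 N} = N - 2 \cdot 2 N \frac{1}{2 N} = N - 2 = -2 + N$)
$B = 4$ ($B = \left(5 - 7\right)^{2} = \left(-2\right)^{2} = 4$)
$- 8 X{\left(-6 \right)} B = - 8 \left(-2 - 6\right) 4 = \left(-8\right) \left(-8\right) 4 = 64 \cdot 4 = 256$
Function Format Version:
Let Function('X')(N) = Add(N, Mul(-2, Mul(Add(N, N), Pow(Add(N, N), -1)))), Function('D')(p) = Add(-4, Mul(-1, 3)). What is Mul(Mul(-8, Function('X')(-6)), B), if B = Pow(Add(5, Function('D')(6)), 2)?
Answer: 256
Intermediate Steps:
Function('D')(p) = -7 (Function('D')(p) = Add(-4, -3) = -7)
Function('X')(N) = Add(-2, N) (Function('X')(N) = Add(N, Mul(-2, Mul(Mul(2, N), Pow(Mul(2, N), -1)))) = Add(N, Mul(-2, Mul(Mul(2, N), Mul(Rational(1, 2), Pow(N, -1))))) = Add(N, Mul(-2, 1)) = Add(N, -2) = Add(-2, N))
B = 4 (B = Pow(Add(5, -7), 2) = Pow(-2, 2) = 4)
Mul(Mul(-8, Function('X')(-6)), B) = Mul(Mul(-8, Add(-2, -6)), 4) = Mul(Mul(-8, -8), 4) = Mul(64, 4) = 256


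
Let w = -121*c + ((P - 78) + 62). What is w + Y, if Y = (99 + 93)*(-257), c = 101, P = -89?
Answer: -61670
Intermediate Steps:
w = -12326 (w = -121*101 + ((-89 - 78) + 62) = -12221 + (-167 + 62) = -12221 - 105 = -12326)
Y = -49344 (Y = 192*(-257) = -49344)
w + Y = -12326 - 49344 = -61670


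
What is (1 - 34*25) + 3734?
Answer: 2885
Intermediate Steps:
(1 - 34*25) + 3734 = (1 - 850) + 3734 = -849 + 3734 = 2885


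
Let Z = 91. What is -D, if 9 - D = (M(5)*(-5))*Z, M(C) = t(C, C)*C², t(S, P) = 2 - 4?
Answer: 22741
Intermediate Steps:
t(S, P) = -2
M(C) = -2*C²
D = -22741 (D = 9 - -2*5²*(-5)*91 = 9 - -2*25*(-5)*91 = 9 - (-50*(-5))*91 = 9 - 250*91 = 9 - 1*22750 = 9 - 22750 = -22741)
-D = -1*(-22741) = 22741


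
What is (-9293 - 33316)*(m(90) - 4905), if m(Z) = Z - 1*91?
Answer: 209039754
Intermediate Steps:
m(Z) = -91 + Z (m(Z) = Z - 91 = -91 + Z)
(-9293 - 33316)*(m(90) - 4905) = (-9293 - 33316)*((-91 + 90) - 4905) = -42609*(-1 - 4905) = -42609*(-4906) = 209039754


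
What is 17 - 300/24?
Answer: 9/2 ≈ 4.5000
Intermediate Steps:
17 - 300/24 = 17 - 25*½ = 17 - 25/2 = 9/2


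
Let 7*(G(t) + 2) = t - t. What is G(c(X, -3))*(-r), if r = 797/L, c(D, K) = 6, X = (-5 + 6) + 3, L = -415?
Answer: -1594/415 ≈ -3.8410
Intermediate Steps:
X = 4 (X = 1 + 3 = 4)
G(t) = -2 (G(t) = -2 + (t - t)/7 = -2 + (⅐)*0 = -2 + 0 = -2)
r = -797/415 (r = 797/(-415) = 797*(-1/415) = -797/415 ≈ -1.9205)
G(c(X, -3))*(-r) = -(-2)*(-797)/415 = -2*797/415 = -1594/415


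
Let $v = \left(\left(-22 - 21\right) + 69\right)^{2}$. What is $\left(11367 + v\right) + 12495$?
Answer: $24538$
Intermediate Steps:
$v = 676$ ($v = \left(\left(-22 - 21\right) + 69\right)^{2} = \left(-43 + 69\right)^{2} = 26^{2} = 676$)
$\left(11367 + v\right) + 12495 = \left(11367 + 676\right) + 12495 = 12043 + 12495 = 24538$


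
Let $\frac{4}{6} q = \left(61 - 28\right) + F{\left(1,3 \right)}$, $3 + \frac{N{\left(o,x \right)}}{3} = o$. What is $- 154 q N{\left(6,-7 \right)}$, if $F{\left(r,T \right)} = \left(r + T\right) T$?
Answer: $-93555$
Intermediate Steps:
$N{\left(o,x \right)} = -9 + 3 o$
$F{\left(r,T \right)} = T \left(T + r\right)$ ($F{\left(r,T \right)} = \left(T + r\right) T = T \left(T + r\right)$)
$q = \frac{135}{2}$ ($q = \frac{3 \left(\left(61 - 28\right) + 3 \left(3 + 1\right)\right)}{2} = \frac{3 \left(33 + 3 \cdot 4\right)}{2} = \frac{3 \left(33 + 12\right)}{2} = \frac{3}{2} \cdot 45 = \frac{135}{2} \approx 67.5$)
$- 154 q N{\left(6,-7 \right)} = \left(-154\right) \frac{135}{2} \left(-9 + 3 \cdot 6\right) = - 10395 \left(-9 + 18\right) = \left(-10395\right) 9 = -93555$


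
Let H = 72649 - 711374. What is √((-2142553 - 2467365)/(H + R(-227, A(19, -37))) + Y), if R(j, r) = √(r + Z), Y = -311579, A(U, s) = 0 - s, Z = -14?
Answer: √(-199008686857 + 311579*√23)/√(638725 - √23) ≈ 558.19*I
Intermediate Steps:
A(U, s) = -s
H = -638725
R(j, r) = √(-14 + r) (R(j, r) = √(r - 14) = √(-14 + r))
√((-2142553 - 2467365)/(H + R(-227, A(19, -37))) + Y) = √((-2142553 - 2467365)/(-638725 + √(-14 - 1*(-37))) - 311579) = √(-4609918/(-638725 + √(-14 + 37)) - 311579) = √(-4609918/(-638725 + √23) - 311579) = √(-311579 - 4609918/(-638725 + √23))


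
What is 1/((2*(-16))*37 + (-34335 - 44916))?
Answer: -1/80435 ≈ -1.2432e-5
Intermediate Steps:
1/((2*(-16))*37 + (-34335 - 44916)) = 1/(-32*37 - 79251) = 1/(-1184 - 79251) = 1/(-80435) = -1/80435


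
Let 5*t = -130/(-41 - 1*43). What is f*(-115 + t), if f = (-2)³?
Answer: 19268/21 ≈ 917.52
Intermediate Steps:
f = -8
t = 13/42 (t = (-130/(-41 - 1*43))/5 = (-130/(-41 - 43))/5 = (-130/(-84))/5 = (-130*(-1/84))/5 = (⅕)*(65/42) = 13/42 ≈ 0.30952)
f*(-115 + t) = -8*(-115 + 13/42) = -8*(-4817/42) = 19268/21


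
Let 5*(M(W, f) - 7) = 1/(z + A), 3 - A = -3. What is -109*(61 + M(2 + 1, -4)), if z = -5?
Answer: -37169/5 ≈ -7433.8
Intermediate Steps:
A = 6 (A = 3 - 1*(-3) = 3 + 3 = 6)
M(W, f) = 36/5 (M(W, f) = 7 + 1/(5*(-5 + 6)) = 7 + (⅕)/1 = 7 + (⅕)*1 = 7 + ⅕ = 36/5)
-109*(61 + M(2 + 1, -4)) = -109*(61 + 36/5) = -109*341/5 = -37169/5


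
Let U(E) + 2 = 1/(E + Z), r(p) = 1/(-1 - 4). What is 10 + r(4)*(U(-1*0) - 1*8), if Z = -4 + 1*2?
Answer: 121/10 ≈ 12.100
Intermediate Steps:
Z = -2 (Z = -4 + 2 = -2)
r(p) = -1/5 (r(p) = 1/(-5) = -1/5)
U(E) = -2 + 1/(-2 + E) (U(E) = -2 + 1/(E - 2) = -2 + 1/(-2 + E))
10 + r(4)*(U(-1*0) - 1*8) = 10 - ((5 - (-2)*0)/(-2 - 1*0) - 1*8)/5 = 10 - ((5 - 2*0)/(-2 + 0) - 8)/5 = 10 - ((5 + 0)/(-2) - 8)/5 = 10 - (-1/2*5 - 8)/5 = 10 - (-5/2 - 8)/5 = 10 - 1/5*(-21/2) = 10 + 21/10 = 121/10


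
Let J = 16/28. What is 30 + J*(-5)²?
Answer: 310/7 ≈ 44.286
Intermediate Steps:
J = 4/7 (J = 16*(1/28) = 4/7 ≈ 0.57143)
30 + J*(-5)² = 30 + (4/7)*(-5)² = 30 + (4/7)*25 = 30 + 100/7 = 310/7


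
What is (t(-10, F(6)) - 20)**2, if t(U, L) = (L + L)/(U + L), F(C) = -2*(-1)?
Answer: 1681/4 ≈ 420.25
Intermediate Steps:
F(C) = 2
t(U, L) = 2*L/(L + U) (t(U, L) = (2*L)/(L + U) = 2*L/(L + U))
(t(-10, F(6)) - 20)**2 = (2*2/(2 - 10) - 20)**2 = (2*2/(-8) - 20)**2 = (2*2*(-1/8) - 20)**2 = (-1/2 - 20)**2 = (-41/2)**2 = 1681/4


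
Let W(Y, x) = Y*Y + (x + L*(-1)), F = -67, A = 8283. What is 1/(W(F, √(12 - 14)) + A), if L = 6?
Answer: 6383/81485379 - I*√2/162970758 ≈ 7.8333e-5 - 8.6777e-9*I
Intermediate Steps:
W(Y, x) = -6 + x + Y² (W(Y, x) = Y*Y + (x + 6*(-1)) = Y² + (x - 6) = Y² + (-6 + x) = -6 + x + Y²)
1/(W(F, √(12 - 14)) + A) = 1/((-6 + √(12 - 14) + (-67)²) + 8283) = 1/((-6 + √(-2) + 4489) + 8283) = 1/((-6 + I*√2 + 4489) + 8283) = 1/((4483 + I*√2) + 8283) = 1/(12766 + I*√2)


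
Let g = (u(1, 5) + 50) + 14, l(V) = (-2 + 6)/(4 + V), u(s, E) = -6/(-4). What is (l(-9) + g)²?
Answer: 418609/100 ≈ 4186.1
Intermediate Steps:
u(s, E) = 3/2 (u(s, E) = -6*(-¼) = 3/2)
l(V) = 4/(4 + V)
g = 131/2 (g = (3/2 + 50) + 14 = 103/2 + 14 = 131/2 ≈ 65.500)
(l(-9) + g)² = (4/(4 - 9) + 131/2)² = (4/(-5) + 131/2)² = (4*(-⅕) + 131/2)² = (-⅘ + 131/2)² = (647/10)² = 418609/100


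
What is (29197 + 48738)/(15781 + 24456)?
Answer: 77935/40237 ≈ 1.9369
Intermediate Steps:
(29197 + 48738)/(15781 + 24456) = 77935/40237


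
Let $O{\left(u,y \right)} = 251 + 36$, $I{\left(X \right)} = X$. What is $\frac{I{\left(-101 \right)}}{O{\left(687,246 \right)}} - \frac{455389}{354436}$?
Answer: $- \frac{166494679}{101723132} \approx -1.6367$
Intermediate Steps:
$O{\left(u,y \right)} = 287$
$\frac{I{\left(-101 \right)}}{O{\left(687,246 \right)}} - \frac{455389}{354436} = - \frac{101}{287} - \frac{455389}{354436} = - \frac{166494679}{101723132}$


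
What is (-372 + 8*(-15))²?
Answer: 242064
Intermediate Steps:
(-372 + 8*(-15))² = (-372 - 120)² = (-492)² = 242064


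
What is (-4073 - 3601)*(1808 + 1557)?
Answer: -25823010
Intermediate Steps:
(-4073 - 3601)*(1808 + 1557) = -7674*3365 = -25823010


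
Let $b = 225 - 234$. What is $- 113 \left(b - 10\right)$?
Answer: $2147$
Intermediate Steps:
$b = -9$ ($b = 225 - 234 = -9$)
$- 113 \left(b - 10\right) = - 113 \left(-9 - 10\right) = \left(-113\right) \left(-19\right) = 2147$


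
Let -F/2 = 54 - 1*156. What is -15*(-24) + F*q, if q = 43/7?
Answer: 11292/7 ≈ 1613.1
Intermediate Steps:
F = 204 (F = -2*(54 - 1*156) = -2*(54 - 156) = -2*(-102) = 204)
q = 43/7 (q = (1/7)*43 = 43/7 ≈ 6.1429)
-15*(-24) + F*q = -15*(-24) + 204*(43/7) = 360 + 8772/7 = 11292/7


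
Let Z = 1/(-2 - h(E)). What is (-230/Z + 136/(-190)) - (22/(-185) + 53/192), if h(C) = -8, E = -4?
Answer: -931923511/674880 ≈ -1380.9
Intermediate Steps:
Z = ⅙ (Z = 1/(-2 - 1*(-8)) = 1/(-2 + 8) = 1/6 = ⅙ ≈ 0.16667)
(-230/Z + 136/(-190)) - (22/(-185) + 53/192) = (-230/⅙ + 136/(-190)) - (22/(-185) + 53/192) = (-230*6 + 136*(-1/190)) - (22*(-1/185) + 53*(1/192)) = (-1380 - 68/95) - (-22/185 + 53/192) = -131168/95 - 1*5581/35520 = -131168/95 - 5581/35520 = -931923511/674880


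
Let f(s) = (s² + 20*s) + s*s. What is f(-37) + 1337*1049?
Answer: 1404511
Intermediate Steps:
f(s) = 2*s² + 20*s (f(s) = (s² + 20*s) + s² = 2*s² + 20*s)
f(-37) + 1337*1049 = 2*(-37)*(10 - 37) + 1337*1049 = 2*(-37)*(-27) + 1402513 = 1998 + 1402513 = 1404511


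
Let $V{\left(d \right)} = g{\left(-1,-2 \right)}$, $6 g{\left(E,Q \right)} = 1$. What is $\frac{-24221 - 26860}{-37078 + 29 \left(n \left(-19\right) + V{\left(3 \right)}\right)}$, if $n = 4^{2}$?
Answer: $\frac{306486}{275335} \approx 1.1131$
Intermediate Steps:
$g{\left(E,Q \right)} = \frac{1}{6}$ ($g{\left(E,Q \right)} = \frac{1}{6} \cdot 1 = \frac{1}{6}$)
$V{\left(d \right)} = \frac{1}{6}$
$n = 16$
$\frac{-24221 - 26860}{-37078 + 29 \left(n \left(-19\right) + V{\left(3 \right)}\right)} = \frac{-24221 - 26860}{-37078 + 29 \left(16 \left(-19\right) + \frac{1}{6}\right)} = - \frac{51081}{-37078 + 29 \left(-304 + \frac{1}{6}\right)} = - \frac{51081}{-37078 + 29 \left(- \frac{1823}{6}\right)} = - \frac{51081}{-37078 - \frac{52867}{6}} = - \frac{51081}{- \frac{275335}{6}} = \left(-51081\right) \left(- \frac{6}{275335}\right) = \frac{306486}{275335}$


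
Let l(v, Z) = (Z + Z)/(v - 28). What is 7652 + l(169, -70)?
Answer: 1078792/141 ≈ 7651.0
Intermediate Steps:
l(v, Z) = 2*Z/(-28 + v) (l(v, Z) = (2*Z)/(-28 + v) = 2*Z/(-28 + v))
7652 + l(169, -70) = 7652 + 2*(-70)/(-28 + 169) = 7652 + 2*(-70)/141 = 7652 + 2*(-70)*(1/141) = 7652 - 140/141 = 1078792/141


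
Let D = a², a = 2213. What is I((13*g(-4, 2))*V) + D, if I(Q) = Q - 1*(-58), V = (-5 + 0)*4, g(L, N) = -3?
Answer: 4898207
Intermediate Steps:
V = -20 (V = -5*4 = -20)
I(Q) = 58 + Q (I(Q) = Q + 58 = 58 + Q)
D = 4897369 (D = 2213² = 4897369)
I((13*g(-4, 2))*V) + D = (58 + (13*(-3))*(-20)) + 4897369 = (58 - 39*(-20)) + 4897369 = (58 + 780) + 4897369 = 838 + 4897369 = 4898207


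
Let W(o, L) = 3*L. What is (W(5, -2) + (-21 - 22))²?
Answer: 2401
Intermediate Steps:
(W(5, -2) + (-21 - 22))² = (3*(-2) + (-21 - 22))² = (-6 - 43)² = (-49)² = 2401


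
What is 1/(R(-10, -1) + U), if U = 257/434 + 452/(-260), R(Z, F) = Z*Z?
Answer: 28210/2788663 ≈ 0.010116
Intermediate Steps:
R(Z, F) = Z²
U = -32337/28210 (U = 257*(1/434) + 452*(-1/260) = 257/434 - 113/65 = -32337/28210 ≈ -1.1463)
1/(R(-10, -1) + U) = 1/((-10)² - 32337/28210) = 1/(100 - 32337/28210) = 1/(2788663/28210) = 28210/2788663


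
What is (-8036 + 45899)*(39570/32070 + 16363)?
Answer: 662351316858/1069 ≈ 6.1960e+8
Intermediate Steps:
(-8036 + 45899)*(39570/32070 + 16363) = 37863*(39570*(1/32070) + 16363) = 37863*(1319/1069 + 16363) = 37863*(17493366/1069) = 662351316858/1069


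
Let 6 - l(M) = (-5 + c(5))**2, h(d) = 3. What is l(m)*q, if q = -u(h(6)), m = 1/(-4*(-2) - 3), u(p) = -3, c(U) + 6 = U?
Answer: -90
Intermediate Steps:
c(U) = -6 + U
m = 1/5 (m = 1/(8 - 3) = 1/5 ≈ 0.20000)
l(M) = -30 (l(M) = 6 - (-5 + (-6 + 5))**2 = 6 - (-5 - 1)**2 = 6 - 1*(-6)**2 = 6 - 1*36 = 6 - 36 = -30)
q = 3 (q = -1*(-3) = 3)
l(m)*q = -30*3 = -90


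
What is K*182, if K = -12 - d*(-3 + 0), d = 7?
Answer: 1638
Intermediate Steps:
K = 9 (K = -12 - 7*(-3 + 0) = -12 - 7*(-3) = -12 - 1*(-21) = -12 + 21 = 9)
K*182 = 9*182 = 1638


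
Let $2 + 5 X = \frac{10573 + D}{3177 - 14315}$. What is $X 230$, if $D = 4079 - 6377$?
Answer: $- \frac{702673}{5569} \approx -126.18$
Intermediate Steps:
$D = -2298$ ($D = 4079 - 6377 = -2298$)
$X = - \frac{30551}{55690}$ ($X = - \frac{2}{5} + \frac{\left(10573 - 2298\right) \frac{1}{3177 - 14315}}{5} = - \frac{2}{5} + \frac{8275 \frac{1}{-11138}}{5} = - \frac{2}{5} + \frac{8275 \left(- \frac{1}{11138}\right)}{5} = - \frac{2}{5} + \frac{1}{5} \left(- \frac{8275}{11138}\right) = - \frac{2}{5} - \frac{1655}{11138} = - \frac{30551}{55690} \approx -0.54859$)
$X 230 = \left(- \frac{30551}{55690}\right) 230 = - \frac{702673}{5569}$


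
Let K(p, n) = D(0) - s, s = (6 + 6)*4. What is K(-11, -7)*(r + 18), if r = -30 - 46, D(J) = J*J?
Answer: 2784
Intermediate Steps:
D(J) = J²
s = 48 (s = 12*4 = 48)
K(p, n) = -48 (K(p, n) = 0² - 1*48 = 0 - 48 = -48)
r = -76
K(-11, -7)*(r + 18) = -48*(-76 + 18) = -48*(-58) = 2784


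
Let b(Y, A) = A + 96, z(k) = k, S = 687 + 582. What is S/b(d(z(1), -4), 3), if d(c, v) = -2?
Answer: 141/11 ≈ 12.818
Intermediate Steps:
S = 1269
b(Y, A) = 96 + A
S/b(d(z(1), -4), 3) = 1269/(96 + 3) = 1269/99 = 1269*(1/99) = 141/11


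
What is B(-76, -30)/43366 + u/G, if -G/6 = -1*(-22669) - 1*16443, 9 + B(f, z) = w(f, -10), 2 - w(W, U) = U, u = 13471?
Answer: -292035659/809990148 ≈ -0.36054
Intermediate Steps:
w(W, U) = 2 - U
B(f, z) = 3 (B(f, z) = -9 + (2 - 1*(-10)) = -9 + (2 + 10) = -9 + 12 = 3)
G = -37356 (G = -6*(-1*(-22669) - 1*16443) = -6*(22669 - 16443) = -6*6226 = -37356)
B(-76, -30)/43366 + u/G = 3/43366 + 13471/(-37356) = 3*(1/43366) + 13471*(-1/37356) = 3/43366 - 13471/37356 = -292035659/809990148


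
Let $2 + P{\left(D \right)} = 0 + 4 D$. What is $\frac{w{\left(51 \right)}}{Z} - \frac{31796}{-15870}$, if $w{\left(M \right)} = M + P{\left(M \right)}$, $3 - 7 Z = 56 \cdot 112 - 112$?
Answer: $\frac{83831101}{48855795} \approx 1.7159$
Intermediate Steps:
$P{\left(D \right)} = -2 + 4 D$ ($P{\left(D \right)} = -2 + \left(0 + 4 D\right) = -2 + 4 D$)
$Z = - \frac{6157}{7}$ ($Z = \frac{3}{7} - \frac{56 \cdot 112 - 112}{7} = \frac{3}{7} - \frac{6272 - 112}{7} = \frac{3}{7} - 880 = - \frac{6157}{7} \approx -879.57$)
$w{\left(M \right)} = -2 + 5 M$ ($w{\left(M \right)} = M + \left(-2 + 4 M\right) = -2 + 5 M$)
$\frac{w{\left(51 \right)}}{Z} - \frac{31796}{-15870} = \frac{-2 + 5 \cdot 51}{- \frac{6157}{7}} - \frac{31796}{-15870} = \left(-2 + 255\right) \left(- \frac{7}{6157}\right) - - \frac{15898}{7935} = 253 \left(- \frac{7}{6157}\right) + \frac{15898}{7935} = - \frac{1771}{6157} + \frac{15898}{7935} = \frac{83831101}{48855795}$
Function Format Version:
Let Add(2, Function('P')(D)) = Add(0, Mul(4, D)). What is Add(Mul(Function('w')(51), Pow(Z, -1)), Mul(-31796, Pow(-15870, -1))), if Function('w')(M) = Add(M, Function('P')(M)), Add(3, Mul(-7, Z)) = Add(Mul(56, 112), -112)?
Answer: Rational(83831101, 48855795) ≈ 1.7159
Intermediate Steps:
Function('P')(D) = Add(-2, Mul(4, D)) (Function('P')(D) = Add(-2, Add(0, Mul(4, D))) = Add(-2, Mul(4, D)))
Z = Rational(-6157, 7) (Z = Add(Rational(3, 7), Mul(Rational(-1, 7), Add(Mul(56, 112), -112))) = Add(Rational(3, 7), Mul(Rational(-1, 7), Add(6272, -112))) = Add(Rational(3, 7), Mul(Rational(-1, 7), 6160)) = Add(Rational(3, 7), -880) = Rational(-6157, 7) ≈ -879.57)
Function('w')(M) = Add(-2, Mul(5, M)) (Function('w')(M) = Add(M, Add(-2, Mul(4, M))) = Add(-2, Mul(5, M)))
Add(Mul(Function('w')(51), Pow(Z, -1)), Mul(-31796, Pow(-15870, -1))) = Add(Mul(Add(-2, Mul(5, 51)), Pow(Rational(-6157, 7), -1)), Mul(-31796, Pow(-15870, -1))) = Add(Mul(Add(-2, 255), Rational(-7, 6157)), Mul(-31796, Rational(-1, 15870))) = Add(Mul(253, Rational(-7, 6157)), Rational(15898, 7935)) = Add(Rational(-1771, 6157), Rational(15898, 7935)) = Rational(83831101, 48855795)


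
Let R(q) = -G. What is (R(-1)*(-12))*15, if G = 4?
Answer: 720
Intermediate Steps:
R(q) = -4 (R(q) = -1*4 = -4)
(R(-1)*(-12))*15 = -4*(-12)*15 = 48*15 = 720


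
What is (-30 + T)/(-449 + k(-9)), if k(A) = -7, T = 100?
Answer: -35/228 ≈ -0.15351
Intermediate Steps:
(-30 + T)/(-449 + k(-9)) = (-30 + 100)/(-449 - 7) = 70/(-456) = 70*(-1/456) = -35/228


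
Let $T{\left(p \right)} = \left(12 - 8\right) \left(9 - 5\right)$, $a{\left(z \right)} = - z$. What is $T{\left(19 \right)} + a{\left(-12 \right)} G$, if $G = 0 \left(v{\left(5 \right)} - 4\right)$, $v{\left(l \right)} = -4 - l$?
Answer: $16$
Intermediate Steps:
$G = 0$ ($G = 0 \left(\left(-4 - 5\right) - 4\right) = 0 \left(-9 - 4\right) = 0 \left(-13\right) = 0$)
$T{\left(p \right)} = 16$ ($T{\left(p \right)} = 4 \cdot 4 = 16$)
$T{\left(19 \right)} + a{\left(-12 \right)} G = 16 + \left(-1\right) \left(-12\right) 0 = 16 + 12 \cdot 0 = 16 + 0 = 16$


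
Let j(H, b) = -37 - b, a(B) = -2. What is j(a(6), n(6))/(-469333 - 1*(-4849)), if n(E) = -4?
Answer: 11/154828 ≈ 7.1047e-5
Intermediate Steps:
j(a(6), n(6))/(-469333 - 1*(-4849)) = (-37 - 1*(-4))/(-469333 - 1*(-4849)) = (-37 + 4)/(-469333 + 4849) = -33/(-464484) = -33*(-1/464484) = 11/154828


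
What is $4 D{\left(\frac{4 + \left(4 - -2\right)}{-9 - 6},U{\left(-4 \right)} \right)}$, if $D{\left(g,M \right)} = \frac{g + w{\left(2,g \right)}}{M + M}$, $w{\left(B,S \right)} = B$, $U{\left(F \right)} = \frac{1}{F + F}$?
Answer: $- \frac{64}{3} \approx -21.333$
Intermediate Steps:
$U{\left(F \right)} = \frac{1}{2 F}$
$D{\left(g,M \right)} = \frac{2 + g}{2 M}$ ($D{\left(g,M \right)} = \frac{g + 2}{M + M} = \frac{2 + g}{2 M}$)
$4 D{\left(\frac{4 + \left(4 - -2\right)}{-9 - 6},U{\left(-4 \right)} \right)} = 4 \frac{2 + \frac{4 + \left(4 - -2\right)}{-9 - 6}}{2 \frac{1}{2 \left(-4\right)}} = 4 \frac{2 + \frac{4 + \left(4 + 2\right)}{-15}}{2 \cdot \frac{1}{2} \left(- \frac{1}{4}\right)} = 4 \frac{2 + \left(4 + 6\right) \left(- \frac{1}{15}\right)}{2 \left(- \frac{1}{8}\right)} = 4 \cdot \frac{1}{2} \left(-8\right) \left(2 + 10 \left(- \frac{1}{15}\right)\right) = 4 \cdot \frac{1}{2} \left(-8\right) \left(2 - \frac{2}{3}\right) = 4 \cdot \frac{1}{2} \left(-8\right) \frac{4}{3} = 4 \left(- \frac{16}{3}\right) = - \frac{64}{3}$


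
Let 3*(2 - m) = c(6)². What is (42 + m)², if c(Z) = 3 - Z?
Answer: 1681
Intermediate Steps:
m = -1 (m = 2 - (3 - 1*6)²/3 = 2 - (3 - 6)²/3 = 2 - ⅓*(-3)² = 2 - ⅓*9 = 2 - 3 = -1)
(42 + m)² = (42 - 1)² = 41² = 1681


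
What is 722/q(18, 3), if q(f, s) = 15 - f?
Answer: -722/3 ≈ -240.67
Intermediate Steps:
722/q(18, 3) = 722/(15 - 1*18) = 722/(15 - 18) = 722/(-3) = 722*(-1/3) = -722/3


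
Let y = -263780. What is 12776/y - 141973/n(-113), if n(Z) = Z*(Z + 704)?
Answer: 9149104583/4404004935 ≈ 2.0774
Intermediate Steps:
n(Z) = Z*(704 + Z)
12776/y - 141973/n(-113) = 12776/(-263780) - 141973*(-1/(113*(704 - 113))) = 12776*(-1/263780) - 141973/((-113*591)) = -3194/65945 - 141973/(-66783) = -3194/65945 - 141973*(-1/66783) = -3194/65945 + 141973/66783 = 9149104583/4404004935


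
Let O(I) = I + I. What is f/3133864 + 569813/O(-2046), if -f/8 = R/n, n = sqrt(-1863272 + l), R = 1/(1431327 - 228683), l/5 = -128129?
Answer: -569813/4092 + I*sqrt(278213)/393211237974939228 ≈ -139.25 + 1.3414e-15*I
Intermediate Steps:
l = -640645 (l = 5*(-128129) = -640645)
R = 1/1202644 ≈ 8.3150e-7
O(I) = 2*I
n = 3*I*sqrt(278213) (n = sqrt(-1863272 - 640645) = sqrt(-2503917) = 3*I*sqrt(278213) ≈ 1582.4*I)
f = 2*I*sqrt(278213)/250943396379 (f = -2/(300661*(3*I*sqrt(278213))) = -2*(-I*sqrt(278213)/834639)/300661 = -(-2)*I*sqrt(278213)/250943396379 = 2*I*sqrt(278213)/250943396379 ≈ 4.2038e-9*I)
f/3133864 + 569813/O(-2046) = (2*I*sqrt(278213)/250943396379)/3133864 + 569813/((2*(-2046))) = (2*I*sqrt(278213)/250943396379)*(1/3133864) + 569813/(-4092) = I*sqrt(278213)/393211237974939228 + 569813*(-1/4092) = I*sqrt(278213)/393211237974939228 - 569813/4092 = -569813/4092 + I*sqrt(278213)/393211237974939228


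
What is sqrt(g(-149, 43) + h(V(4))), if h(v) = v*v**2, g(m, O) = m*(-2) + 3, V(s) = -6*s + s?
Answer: I*sqrt(7699) ≈ 87.744*I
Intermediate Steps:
V(s) = -5*s
g(m, O) = 3 - 2*m (g(m, O) = -2*m + 3 = 3 - 2*m)
h(v) = v**3
sqrt(g(-149, 43) + h(V(4))) = sqrt((3 - 2*(-149)) + (-5*4)**3) = sqrt((3 + 298) + (-20)**3) = sqrt(301 - 8000) = sqrt(-7699) = I*sqrt(7699)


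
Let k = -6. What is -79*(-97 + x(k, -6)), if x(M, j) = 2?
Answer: 7505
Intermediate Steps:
-79*(-97 + x(k, -6)) = -79*(-97 + 2) = -79*(-95) = 7505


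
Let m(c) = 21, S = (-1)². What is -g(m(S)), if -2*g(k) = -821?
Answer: -821/2 ≈ -410.50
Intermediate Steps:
S = 1
g(k) = 821/2 (g(k) = -½*(-821) = 821/2)
-g(m(S)) = -1*821/2 = -821/2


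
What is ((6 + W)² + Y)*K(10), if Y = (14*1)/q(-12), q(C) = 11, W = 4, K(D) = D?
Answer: 11140/11 ≈ 1012.7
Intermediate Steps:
Y = 14/11 (Y = (14*1)/11 = 14*(1/11) = 14/11 ≈ 1.2727)
((6 + W)² + Y)*K(10) = ((6 + 4)² + 14/11)*10 = (10² + 14/11)*10 = (100 + 14/11)*10 = (1114/11)*10 = 11140/11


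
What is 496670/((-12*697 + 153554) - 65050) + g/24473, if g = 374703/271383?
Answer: 15708055838995/2534544336106 ≈ 6.1976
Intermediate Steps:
g = 17843/12923 (g = 374703*(1/271383) = 17843/12923 ≈ 1.3807)
496670/((-12*697 + 153554) - 65050) + g/24473 = 496670/((-12*697 + 153554) - 65050) + (17843/12923)/24473 = 496670/((-8364 + 153554) - 65050) + (17843/12923)*(1/24473) = 496670/(145190 - 65050) + 17843/316264579 = 496670/80140 + 17843/316264579 = 496670*(1/80140) + 17843/316264579 = 49667/8014 + 17843/316264579 = 15708055838995/2534544336106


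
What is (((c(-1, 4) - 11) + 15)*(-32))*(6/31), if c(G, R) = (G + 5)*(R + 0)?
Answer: -3840/31 ≈ -123.87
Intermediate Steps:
c(G, R) = R*(5 + G) (c(G, R) = (5 + G)*R = R*(5 + G))
(((c(-1, 4) - 11) + 15)*(-32))*(6/31) = (((4*(5 - 1) - 11) + 15)*(-32))*(6/31) = (((4*4 - 11) + 15)*(-32))*(6*(1/31)) = (((16 - 11) + 15)*(-32))*(6/31) = ((5 + 15)*(-32))*(6/31) = (20*(-32))*(6/31) = -640*6/31 = -3840/31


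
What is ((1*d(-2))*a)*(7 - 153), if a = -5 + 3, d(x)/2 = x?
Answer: -1168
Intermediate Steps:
d(x) = 2*x
a = -2
((1*d(-2))*a)*(7 - 153) = ((1*(2*(-2)))*(-2))*(7 - 153) = ((1*(-4))*(-2))*(-146) = -4*(-2)*(-146) = 8*(-146) = -1168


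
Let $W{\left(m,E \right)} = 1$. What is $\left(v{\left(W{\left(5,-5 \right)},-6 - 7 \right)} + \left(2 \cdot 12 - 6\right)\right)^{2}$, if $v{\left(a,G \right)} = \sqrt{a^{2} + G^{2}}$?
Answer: $\left(18 + \sqrt{170}\right)^{2} \approx 963.38$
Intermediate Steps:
$v{\left(a,G \right)} = \sqrt{G^{2} + a^{2}}$
$\left(v{\left(W{\left(5,-5 \right)},-6 - 7 \right)} + \left(2 \cdot 12 - 6\right)\right)^{2} = \left(\sqrt{\left(-6 - 7\right)^{2} + 1^{2}} + \left(2 \cdot 12 - 6\right)\right)^{2} = \left(\sqrt{\left(-13\right)^{2} + 1} + \left(24 - 6\right)\right)^{2} = \left(\sqrt{169 + 1} + 18\right)^{2} = \left(\sqrt{170} + 18\right)^{2} = \left(18 + \sqrt{170}\right)^{2}$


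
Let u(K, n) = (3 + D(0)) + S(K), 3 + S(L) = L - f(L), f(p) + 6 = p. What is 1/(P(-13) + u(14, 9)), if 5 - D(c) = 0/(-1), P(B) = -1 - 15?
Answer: -⅕ ≈ -0.20000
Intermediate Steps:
f(p) = -6 + p
P(B) = -16
S(L) = 3 (S(L) = -3 + (L - (-6 + L)) = -3 + (L + (6 - L)) = -3 + 6 = 3)
D(c) = 5 (D(c) = 5 - 0/(-1) = 5 - 0*(-1) = 5 - 1*0 = 5 + 0 = 5)
u(K, n) = 11 (u(K, n) = (3 + 5) + 3 = 8 + 3 = 11)
1/(P(-13) + u(14, 9)) = 1/(-16 + 11) = 1/(-5) = -⅕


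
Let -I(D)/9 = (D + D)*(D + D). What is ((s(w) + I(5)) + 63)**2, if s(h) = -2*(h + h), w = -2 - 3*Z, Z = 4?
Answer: 609961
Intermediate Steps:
I(D) = -36*D**2 (I(D) = -9*(D + D)*(D + D) = -9*2*D*2*D = -36*D**2)
w = -14 (w = -2 - 3*4 = -2 - 12 = -14)
s(h) = -4*h
((s(w) + I(5)) + 63)**2 = ((-4*(-14) - 36*5**2) + 63)**2 = ((56 - 36*25) + 63)**2 = ((56 - 900) + 63)**2 = (-844 + 63)**2 = (-781)**2 = 609961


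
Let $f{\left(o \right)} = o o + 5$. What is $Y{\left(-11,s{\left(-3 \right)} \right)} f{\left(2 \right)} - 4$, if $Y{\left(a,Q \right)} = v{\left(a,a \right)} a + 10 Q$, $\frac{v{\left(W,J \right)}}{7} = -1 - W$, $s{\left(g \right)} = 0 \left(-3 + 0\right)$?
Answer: $-6934$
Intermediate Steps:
$s{\left(g \right)} = 0$ ($s{\left(g \right)} = 0 \left(-3\right) = 0$)
$v{\left(W,J \right)} = -7 - 7 W$ ($v{\left(W,J \right)} = 7 \left(-1 - W\right) = -7 - 7 W$)
$Y{\left(a,Q \right)} = 10 Q + a \left(-7 - 7 a\right)$ ($Y{\left(a,Q \right)} = \left(-7 - 7 a\right) a + 10 Q = a \left(-7 - 7 a\right) + 10 Q = 10 Q + a \left(-7 - 7 a\right)$)
$f{\left(o \right)} = 5 + o^{2}$ ($f{\left(o \right)} = o^{2} + 5 = 5 + o^{2}$)
$Y{\left(-11,s{\left(-3 \right)} \right)} f{\left(2 \right)} - 4 = \left(10 \cdot 0 - - 77 \left(1 - 11\right)\right) \left(5 + 2^{2}\right) - 4 = \left(0 - \left(-77\right) \left(-10\right)\right) \left(5 + 4\right) - 4 = \left(0 - 770\right) 9 - 4 = \left(-770\right) 9 - 4 = -6930 - 4 = -6934$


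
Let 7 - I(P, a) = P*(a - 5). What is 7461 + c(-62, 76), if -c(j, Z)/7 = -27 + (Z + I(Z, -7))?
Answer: 685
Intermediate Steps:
I(P, a) = 7 - P*(-5 + a) (I(P, a) = 7 - P*(a - 5) = 7 - P*(-5 + a))
c(j, Z) = 140 - 91*Z (c(j, Z) = -7*(-27 + (Z + (7 + 5*Z - 1*Z*(-7)))) = -7*(-27 + (Z + (7 + 5*Z + 7*Z))) = -7*(-27 + (Z + (7 + 12*Z))) = -7*(-27 + (7 + 13*Z)) = -7*(-20 + 13*Z) = 140 - 91*Z)
7461 + c(-62, 76) = 7461 + (140 - 91*76) = 7461 + (140 - 6916) = 7461 - 6776 = 685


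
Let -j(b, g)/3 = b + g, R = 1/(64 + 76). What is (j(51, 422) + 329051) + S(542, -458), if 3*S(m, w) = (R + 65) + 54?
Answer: 137622101/420 ≈ 3.2767e+5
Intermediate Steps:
R = 1/140 ≈ 0.0071429
j(b, g) = -3*b - 3*g (j(b, g) = -3*(b + g) = -3*b - 3*g)
S(m, w) = 16661/420 (S(m, w) = ((1/140 + 65) + 54)/3 = (9101/140 + 54)/3 = (1/3)*(16661/140) = 16661/420)
(j(51, 422) + 329051) + S(542, -458) = ((-3*51 - 3*422) + 329051) + 16661/420 = ((-153 - 1266) + 329051) + 16661/420 = (-1419 + 329051) + 16661/420 = 327632 + 16661/420 = 137622101/420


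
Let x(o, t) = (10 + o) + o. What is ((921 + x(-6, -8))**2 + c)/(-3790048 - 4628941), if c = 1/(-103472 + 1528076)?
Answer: -1203164978845/11993725405356 ≈ -0.10032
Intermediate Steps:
x(o, t) = 10 + 2*o
c = 1/1424604 ≈ 7.0195e-7
((921 + x(-6, -8))**2 + c)/(-3790048 - 4628941) = ((921 + (10 + 2*(-6)))**2 + 1/1424604)/(-3790048 - 4628941) = ((921 + (10 - 12))**2 + 1/1424604)/(-8418989) = ((921 - 2)**2 + 1/1424604)*(-1/8418989) = (919**2 + 1/1424604)*(-1/8418989) = (844561 + 1/1424604)*(-1/8418989) = (1203164978845/1424604)*(-1/8418989) = -1203164978845/11993725405356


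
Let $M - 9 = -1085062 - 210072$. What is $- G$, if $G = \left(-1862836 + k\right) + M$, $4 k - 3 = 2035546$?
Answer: $\frac{10596295}{4} \approx 2.6491 \cdot 10^{6}$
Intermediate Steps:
$k = \frac{2035549}{4}$ ($k = \frac{3}{4} + \frac{1}{4} \cdot 2035546 = \frac{3}{4} + \frac{1017773}{2} = \frac{2035549}{4} \approx 5.0889 \cdot 10^{5}$)
$M = -1295125$ ($M = 9 - 1295134 = -1295125$)
$G = - \frac{10596295}{4}$ ($G = \left(-1862836 + \frac{2035549}{4}\right) - 1295125 = - \frac{5415795}{4} - 1295125 = - \frac{10596295}{4} \approx -2.6491 \cdot 10^{6}$)
$- G = \left(-1\right) \left(- \frac{10596295}{4}\right) = \frac{10596295}{4}$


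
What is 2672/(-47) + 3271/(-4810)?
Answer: -13006057/226070 ≈ -57.531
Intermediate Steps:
2672/(-47) + 3271/(-4810) = 2672*(-1/47) + 3271*(-1/4810) = -2672/47 - 3271/4810 = -13006057/226070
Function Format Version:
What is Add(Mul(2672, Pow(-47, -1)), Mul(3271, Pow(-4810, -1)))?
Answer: Rational(-13006057, 226070) ≈ -57.531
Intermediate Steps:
Add(Mul(2672, Pow(-47, -1)), Mul(3271, Pow(-4810, -1))) = Add(Mul(2672, Rational(-1, 47)), Mul(3271, Rational(-1, 4810))) = Add(Rational(-2672, 47), Rational(-3271, 4810)) = Rational(-13006057, 226070)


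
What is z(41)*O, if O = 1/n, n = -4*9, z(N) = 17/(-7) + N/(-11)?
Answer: 79/462 ≈ 0.17100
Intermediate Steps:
z(N) = -17/7 - N/11 (z(N) = 17*(-⅐) + N*(-1/11) = -17/7 - N/11)
n = -36
O = -1/36 (O = 1/(-36) = -1/36 ≈ -0.027778)
z(41)*O = (-17/7 - 1/11*41)*(-1/36) = (-17/7 - 41/11)*(-1/36) = -474/77*(-1/36) = 79/462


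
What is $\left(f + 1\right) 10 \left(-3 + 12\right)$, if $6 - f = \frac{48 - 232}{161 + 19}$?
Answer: $722$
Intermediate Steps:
$f = \frac{316}{45}$ ($f = 6 - \frac{48 - 232}{161 + 19} = 6 - - \frac{184}{180} = 6 - \left(-184\right) \frac{1}{180} = 6 - - \frac{46}{45} = 6 + \frac{46}{45} = \frac{316}{45} \approx 7.0222$)
$\left(f + 1\right) 10 \left(-3 + 12\right) = \left(\frac{316}{45} + 1\right) 10 \left(-3 + 12\right) = \frac{361 \cdot 10 \cdot 9}{45} = \frac{361}{45} \cdot 90 = 722$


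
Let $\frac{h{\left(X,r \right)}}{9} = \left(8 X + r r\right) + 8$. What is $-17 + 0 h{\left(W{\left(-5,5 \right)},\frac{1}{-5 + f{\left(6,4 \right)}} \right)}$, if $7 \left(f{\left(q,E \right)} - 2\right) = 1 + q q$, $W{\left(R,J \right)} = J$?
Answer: $-17$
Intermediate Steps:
$f{\left(q,E \right)} = \frac{15}{7} + \frac{q^{2}}{7}$ ($f{\left(q,E \right)} = 2 + \frac{1 + q q}{7} = 2 + \frac{1 + q^{2}}{7} = 2 + \left(\frac{1}{7} + \frac{q^{2}}{7}\right) = \frac{15}{7} + \frac{q^{2}}{7}$)
$h{\left(X,r \right)} = 72 + 9 r^{2} + 72 X$ ($h{\left(X,r \right)} = 9 \left(\left(8 X + r r\right) + 8\right) = 9 \left(\left(8 X + r^{2}\right) + 8\right) = 9 \left(\left(r^{2} + 8 X\right) + 8\right) = 9 \left(8 + r^{2} + 8 X\right) = 72 + 9 r^{2} + 72 X$)
$-17 + 0 h{\left(W{\left(-5,5 \right)},\frac{1}{-5 + f{\left(6,4 \right)}} \right)} = -17 + 0 \left(72 + 9 \left(\frac{1}{-5 + \left(\frac{15}{7} + \frac{6^{2}}{7}\right)}\right)^{2} + 72 \cdot 5\right) = -17 + 0 \left(72 + 9 \left(\frac{1}{-5 + \left(\frac{15}{7} + \frac{1}{7} \cdot 36\right)}\right)^{2} + 360\right) = -17 + 0 \left(72 + 9 \left(\frac{1}{-5 + \left(\frac{15}{7} + \frac{36}{7}\right)}\right)^{2} + 360\right) = -17 + 0 \left(72 + 9 \left(\frac{1}{-5 + \frac{51}{7}}\right)^{2} + 360\right) = -17 + 0 \left(72 + 9 \left(\frac{1}{\frac{16}{7}}\right)^{2} + 360\right) = -17 + 0 \left(72 + 9 \left(\frac{7}{16}\right)^{2} + 360\right) = -17 + 0 \left(72 + 9 \cdot \frac{49}{256} + 360\right) = -17 + 0 \left(72 + \frac{441}{256} + 360\right) = -17 + 0 \cdot \frac{111033}{256} = -17 + 0 = -17$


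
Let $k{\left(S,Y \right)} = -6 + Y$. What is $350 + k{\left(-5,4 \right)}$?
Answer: $348$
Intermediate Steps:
$350 + k{\left(-5,4 \right)} = 350 + \left(-6 + 4\right) = 350 - 2 = 348$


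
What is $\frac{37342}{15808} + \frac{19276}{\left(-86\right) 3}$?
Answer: $- \frac{73770193}{1019616} \approx -72.351$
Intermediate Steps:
$\frac{37342}{15808} + \frac{19276}{\left(-86\right) 3} = 37342 \cdot \frac{1}{15808} + \frac{19276}{-258} = \frac{18671}{7904} + 19276 \left(- \frac{1}{258}\right) = \frac{18671}{7904} - \frac{9638}{129} = - \frac{73770193}{1019616}$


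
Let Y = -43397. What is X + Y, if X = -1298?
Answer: -44695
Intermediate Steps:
X + Y = -1298 - 43397 = -44695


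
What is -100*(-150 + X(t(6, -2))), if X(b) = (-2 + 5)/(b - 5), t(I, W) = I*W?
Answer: 255300/17 ≈ 15018.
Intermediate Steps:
X(b) = 3/(-5 + b)
-100*(-150 + X(t(6, -2))) = -100*(-150 + 3/(-5 + 6*(-2))) = -100*(-150 + 3/(-5 - 12)) = -100*(-150 + 3/(-17)) = -100*(-150 + 3*(-1/17)) = -100*(-150 - 3/17) = -100*(-2553/17) = 255300/17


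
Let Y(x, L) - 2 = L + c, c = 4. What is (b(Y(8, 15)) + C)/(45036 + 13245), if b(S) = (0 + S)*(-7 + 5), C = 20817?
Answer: 6925/19427 ≈ 0.35646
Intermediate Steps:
Y(x, L) = 6 + L (Y(x, L) = 2 + (L + 4) = 2 + (4 + L) = 6 + L)
b(S) = -2*S (b(S) = S*(-2) = -2*S)
(b(Y(8, 15)) + C)/(45036 + 13245) = (-2*(6 + 15) + 20817)/(45036 + 13245) = (-2*21 + 20817)/58281 = (-42 + 20817)*(1/58281) = 20775*(1/58281) = 6925/19427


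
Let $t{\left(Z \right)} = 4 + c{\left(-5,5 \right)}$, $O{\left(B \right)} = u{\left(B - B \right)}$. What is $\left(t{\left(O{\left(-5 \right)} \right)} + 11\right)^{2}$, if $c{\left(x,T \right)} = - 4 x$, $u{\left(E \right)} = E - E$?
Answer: $1225$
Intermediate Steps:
$u{\left(E \right)} = 0$
$O{\left(B \right)} = 0$
$t{\left(Z \right)} = 24$ ($t{\left(Z \right)} = 4 - -20 = 4 + 20 = 24$)
$\left(t{\left(O{\left(-5 \right)} \right)} + 11\right)^{2} = \left(24 + 11\right)^{2} = 35^{2} = 1225$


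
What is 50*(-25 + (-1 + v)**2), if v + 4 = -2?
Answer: 1200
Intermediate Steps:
v = -6 (v = -4 - 2 = -6)
50*(-25 + (-1 + v)**2) = 50*(-25 + (-1 - 6)**2) = 50*(-25 + (-7)**2) = 50*(-25 + 49) = 50*24 = 1200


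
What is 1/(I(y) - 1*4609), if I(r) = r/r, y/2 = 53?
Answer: -1/4608 ≈ -0.00021701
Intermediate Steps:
y = 106 (y = 2*53 = 106)
I(r) = 1
1/(I(y) - 1*4609) = 1/(1 - 1*4609) = 1/(1 - 4609) = 1/(-4608) = -1/4608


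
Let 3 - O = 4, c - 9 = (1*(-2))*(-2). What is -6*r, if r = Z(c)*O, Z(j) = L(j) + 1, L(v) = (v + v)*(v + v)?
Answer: 4062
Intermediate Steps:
L(v) = 4*v² (L(v) = (2*v)*(2*v) = 4*v²)
c = 13 (c = 9 + (1*(-2))*(-2) = 9 - 2*(-2) = 9 + 4 = 13)
O = -1 (O = 3 - 1*4 = 3 - 4 = -1)
Z(j) = 1 + 4*j² (Z(j) = 4*j² + 1 = 1 + 4*j²)
r = -677 (r = (1 + 4*13²)*(-1) = (1 + 4*169)*(-1) = (1 + 676)*(-1) = 677*(-1) = -677)
-6*r = -6*(-677) = 4062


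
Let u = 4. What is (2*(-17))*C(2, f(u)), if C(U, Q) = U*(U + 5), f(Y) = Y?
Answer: -476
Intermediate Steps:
C(U, Q) = U*(5 + U)
(2*(-17))*C(2, f(u)) = (2*(-17))*(2*(5 + 2)) = -68*7 = -34*14 = -476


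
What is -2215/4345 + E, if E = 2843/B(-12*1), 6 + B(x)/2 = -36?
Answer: -2507779/72996 ≈ -34.355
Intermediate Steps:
B(x) = -84 (B(x) = -12 + 2*(-36) = -12 - 72 = -84)
E = -2843/84 (E = 2843/(-84) = 2843*(-1/84) = -2843/84 ≈ -33.845)
-2215/4345 + E = -2215/4345 - 2843/84 = -2215*1/4345 - 2843/84 = -443/869 - 2843/84 = -2507779/72996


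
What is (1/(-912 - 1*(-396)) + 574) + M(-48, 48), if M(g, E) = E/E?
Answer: 296699/516 ≈ 575.00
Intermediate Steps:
M(g, E) = 1
(1/(-912 - 1*(-396)) + 574) + M(-48, 48) = (1/(-912 - 1*(-396)) + 574) + 1 = (1/(-912 + 396) + 574) + 1 = (1/(-516) + 574) + 1 = (-1/516 + 574) + 1 = 296183/516 + 1 = 296699/516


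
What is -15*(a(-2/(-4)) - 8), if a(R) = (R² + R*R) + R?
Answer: 105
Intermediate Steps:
a(R) = R + 2*R² (a(R) = (R² + R²) + R = 2*R² + R = R + 2*R²)
-15*(a(-2/(-4)) - 8) = -15*((-2/(-4))*(1 + 2*(-2/(-4))) - 8) = -15*((-2*(-¼))*(1 + 2*(-2*(-¼))) - 8) = -15*((1 + 2*(½))/2 - 8) = -15*((1 + 1)/2 - 8) = -15*((½)*2 - 8) = -15*(1 - 8) = -15*(-7) = 105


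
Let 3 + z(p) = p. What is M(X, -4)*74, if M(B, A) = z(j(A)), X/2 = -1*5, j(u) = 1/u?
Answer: -481/2 ≈ -240.50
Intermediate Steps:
j(u) = 1/u
z(p) = -3 + p
X = -10 (X = 2*(-1*5) = 2*(-5) = -10)
M(B, A) = -3 + 1/A
M(X, -4)*74 = (-3 + 1/(-4))*74 = (-3 - 1/4)*74 = -13/4*74 = -481/2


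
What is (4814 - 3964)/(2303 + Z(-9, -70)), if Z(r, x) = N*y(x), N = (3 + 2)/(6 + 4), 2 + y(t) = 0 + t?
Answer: 850/2267 ≈ 0.37494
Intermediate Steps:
y(t) = -2 + t (y(t) = -2 + (0 + t) = -2 + t)
N = ½ (N = 5/10 = 5*(⅒) = ½ ≈ 0.50000)
Z(r, x) = -1 + x/2 (Z(r, x) = (-2 + x)/2 = -1 + x/2)
(4814 - 3964)/(2303 + Z(-9, -70)) = (4814 - 3964)/(2303 + (-1 + (½)*(-70))) = 850/(2303 + (-1 - 35)) = 850/(2303 - 36) = 850/2267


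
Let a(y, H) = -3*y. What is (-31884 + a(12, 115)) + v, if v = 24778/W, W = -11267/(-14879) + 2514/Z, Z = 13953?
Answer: -356002864318/64871419 ≈ -5487.8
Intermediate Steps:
W = 64871419/69202229 (W = -11267/(-14879) + 2514/13953 = -11267*(-1/14879) + 2514*(1/13953) = 11267/14879 + 838/4651 = 64871419/69202229 ≈ 0.93742)
v = 1714692830162/64871419 (v = 24778/(64871419/69202229) = 24778*(69202229/64871419) = 1714692830162/64871419 ≈ 26432.)
(-31884 + a(12, 115)) + v = (-31884 - 3*12) + 1714692830162/64871419 = (-31884 - 36) + 1714692830162/64871419 = -31920 + 1714692830162/64871419 = -356002864318/64871419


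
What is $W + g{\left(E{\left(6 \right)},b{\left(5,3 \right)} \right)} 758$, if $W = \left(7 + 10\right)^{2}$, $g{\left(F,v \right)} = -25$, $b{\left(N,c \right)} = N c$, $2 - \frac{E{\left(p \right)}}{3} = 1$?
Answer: $-18661$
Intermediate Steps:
$E{\left(p \right)} = 3$ ($E{\left(p \right)} = 6 - 3 = 3$)
$W = 289$ ($W = 17^{2} = 289$)
$W + g{\left(E{\left(6 \right)},b{\left(5,3 \right)} \right)} 758 = 289 - 18950 = -18661$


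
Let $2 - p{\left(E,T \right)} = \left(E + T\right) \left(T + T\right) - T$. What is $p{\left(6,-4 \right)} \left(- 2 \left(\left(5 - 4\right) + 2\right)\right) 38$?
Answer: $-3192$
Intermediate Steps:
$p{\left(E,T \right)} = 2 + T - 2 T \left(E + T\right)$ ($p{\left(E,T \right)} = 2 - \left(\left(E + T\right) \left(T + T\right) - T\right) = 2 - \left(\left(E + T\right) 2 T - T\right) = 2 - \left(2 T \left(E + T\right) - T\right) = 2 - \left(- T + 2 T \left(E + T\right)\right) = 2 + T - 2 T \left(E + T\right)$)
$p{\left(6,-4 \right)} \left(- 2 \left(\left(5 - 4\right) + 2\right)\right) 38 = \left(2 - 4 - 2 \left(-4\right)^{2} - 12 \left(-4\right)\right) \left(- 2 \left(\left(5 - 4\right) + 2\right)\right) 38 = \left(2 - 4 - 32 + 48\right) \left(- 2 \left(1 + 2\right)\right) 38 = \left(2 - 4 - 32 + 48\right) \left(\left(-2\right) 3\right) 38 = 14 \left(-6\right) 38 = \left(-84\right) 38 = -3192$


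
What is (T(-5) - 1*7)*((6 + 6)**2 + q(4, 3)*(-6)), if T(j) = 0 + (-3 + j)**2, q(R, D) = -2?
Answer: 8892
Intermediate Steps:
T(j) = (-3 + j)**2
(T(-5) - 1*7)*((6 + 6)**2 + q(4, 3)*(-6)) = ((-3 - 5)**2 - 1*7)*((6 + 6)**2 - 2*(-6)) = ((-8)**2 - 7)*(12**2 + 12) = (64 - 7)*(144 + 12) = 57*156 = 8892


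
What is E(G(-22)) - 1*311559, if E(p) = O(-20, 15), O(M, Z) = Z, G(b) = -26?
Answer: -311544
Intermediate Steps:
E(p) = 15
E(G(-22)) - 1*311559 = 15 - 1*311559 = 15 - 311559 = -311544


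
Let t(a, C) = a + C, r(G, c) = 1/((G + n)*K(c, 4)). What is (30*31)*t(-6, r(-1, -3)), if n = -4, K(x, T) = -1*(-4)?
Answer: -11253/2 ≈ -5626.5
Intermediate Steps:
K(x, T) = 4
r(G, c) = 1/(4*(-4 + G)) (r(G, c) = 1/((G - 4)*4) = (1/4)/(-4 + G) = 1/(4*(-4 + G)))
t(a, C) = C + a
(30*31)*t(-6, r(-1, -3)) = (30*31)*(1/(4*(-4 - 1)) - 6) = 930*((1/4)/(-5) - 6) = 930*((1/4)*(-1/5) - 6) = 930*(-1/20 - 6) = 930*(-121/20) = -11253/2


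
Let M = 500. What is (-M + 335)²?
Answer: 27225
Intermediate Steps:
(-M + 335)² = (-1*500 + 335)² = (-500 + 335)² = (-165)² = 27225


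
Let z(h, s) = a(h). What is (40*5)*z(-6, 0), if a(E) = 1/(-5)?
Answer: -40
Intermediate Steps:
a(E) = -1/5
z(h, s) = -1/5
(40*5)*z(-6, 0) = (40*5)*(-1/5) = 200*(-1/5) = -40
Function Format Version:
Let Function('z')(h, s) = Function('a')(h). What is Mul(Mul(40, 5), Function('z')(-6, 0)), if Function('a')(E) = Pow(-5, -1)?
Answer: -40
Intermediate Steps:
Function('a')(E) = Rational(-1, 5)
Function('z')(h, s) = Rational(-1, 5)
Mul(Mul(40, 5), Function('z')(-6, 0)) = Mul(Mul(40, 5), Rational(-1, 5)) = Mul(200, Rational(-1, 5)) = -40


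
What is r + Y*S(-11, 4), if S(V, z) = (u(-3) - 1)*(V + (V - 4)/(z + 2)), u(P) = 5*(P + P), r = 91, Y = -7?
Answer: -5677/2 ≈ -2838.5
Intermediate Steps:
u(P) = 10*P (u(P) = 5*(2*P) = 10*P)
S(V, z) = -31*V - 31*(-4 + V)/(2 + z) (S(V, z) = (10*(-3) - 1)*(V + (V - 4)/(z + 2)) = (-30 - 1)*(V + (-4 + V)/(2 + z)) = -31*(V + (-4 + V)/(2 + z)) = -31*V - 31*(-4 + V)/(2 + z))
r + Y*S(-11, 4) = 91 - 217*(4 - 3*(-11) - 1*(-11)*4)/(2 + 4) = 91 - 217*(4 + 33 + 44)/6 = 91 - 217*81/6 = 91 - 7*837/2 = 91 - 5859/2 = -5677/2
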